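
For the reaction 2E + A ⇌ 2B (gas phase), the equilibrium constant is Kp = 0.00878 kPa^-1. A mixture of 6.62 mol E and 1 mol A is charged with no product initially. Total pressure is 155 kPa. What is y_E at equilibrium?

Take 1 mol A as basis and let X be its fractional conversion, so ξ = X.
Species balance: n_E = 6.62 − 2X; n_A = 1 − X; n_B = 2X.
Total moles n_T = 7.62 − X.
With p_i = (n_i/n_T)P, Kp = p_B^2 / (p_E^2 p_A).
Equating to 0.00878 kPa^-1 and solving on 0 < X < 1: X = 0.670.
Then n_E = 5.28, n_T = 6.95, so y_E = 0.760.

y_E = 0.760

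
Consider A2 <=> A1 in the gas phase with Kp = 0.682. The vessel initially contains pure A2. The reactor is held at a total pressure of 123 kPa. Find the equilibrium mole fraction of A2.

y_A2 = 0.595

Let X = conversion of A2 (basis 1 mol A2); extent of reaction ξ = X.
Species balance: n_A2 = 1 − X; n_A1 = X.
n_T stays at 1 (no change in mole number).
Mole fractions y_i = n_i/n_T; Kp = p_A1 / (p_A2) with p_i = y_i·P.
Setting this equal to 0.682 and taking the physical root (0 < X < 1) gives X = 0.405.
Then n_A2 = 0.595, n_T = 1, so y_A2 = 0.595.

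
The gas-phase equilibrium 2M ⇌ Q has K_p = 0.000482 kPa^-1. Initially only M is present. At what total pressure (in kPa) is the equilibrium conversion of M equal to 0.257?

P = 421 kPa

Take 1 mol M as basis and let X be its fractional conversion, so ξ = 0.5X.
Mole table: n_M = 1 − X; n_Q = 0.5X.
n_T = Σnᵢ = 1 − 0.5X.
K_p = p_Q / (p_M^2) with p_i = (n_i/n_T)·P.
At X = 0.257: the mole-fraction product g(X) = Π y_i^ν_i = 0.2029. Since K_p = g(X)·P^{-1}, P = (g/K_p)^(1/1) = (0.2029/0.000482)^(1/1) = 421 kPa.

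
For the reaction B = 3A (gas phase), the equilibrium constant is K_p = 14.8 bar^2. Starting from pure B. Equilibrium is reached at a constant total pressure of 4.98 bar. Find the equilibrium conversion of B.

X = 0.346

Let X = conversion of B (basis 1 mol B); extent of reaction ξ = X.
Species balance: n_B = 1 − X; n_A = 3X.
Summing: n_T = 1 + 2X.
With p_i = (n_i/n_T)P, K_p = p_A^3 / (p_B).
Substituting and setting equal to 14.8 bar^2 gives a polynomial in X; the root in (0,1) is X = 0.346.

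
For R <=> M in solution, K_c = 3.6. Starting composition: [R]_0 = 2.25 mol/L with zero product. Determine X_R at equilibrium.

Let X = conversion of R; extent ξ = 2.25·X mol/L.
Concentrations: [R] = 2.25 − 2.25X; [M] = 2.25X.
K_c = [M] / ([R]).
Setting equal to 3.6 and solving for X on (0,1) gives X = 0.783.

X = 0.783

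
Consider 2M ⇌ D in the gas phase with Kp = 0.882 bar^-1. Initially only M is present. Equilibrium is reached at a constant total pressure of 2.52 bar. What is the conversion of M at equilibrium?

X = 0.682

Let X = conversion of M (basis 1 mol M); extent of reaction ξ = 0.5X.
Mole table: n_M = 1 − X; n_D = 0.5X.
Total moles n_T = 1 − 0.5X.
With p_i = (n_i/n_T)P, Kp = p_D / (p_M^2).
Equating to 0.882 bar^-1 and solving on 0 < X < 1: X = 0.682.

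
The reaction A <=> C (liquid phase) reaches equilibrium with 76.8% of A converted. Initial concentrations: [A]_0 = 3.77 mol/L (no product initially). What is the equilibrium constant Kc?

Let X = conversion of A.
Concentrations: [A] = 3.77 − 3.77X; [C] = 3.77X.
At X = 0.768: [A] = 0.875, [C] = 2.9.
Kc = [C] / ([A]) = 3.31.

Kc = 3.31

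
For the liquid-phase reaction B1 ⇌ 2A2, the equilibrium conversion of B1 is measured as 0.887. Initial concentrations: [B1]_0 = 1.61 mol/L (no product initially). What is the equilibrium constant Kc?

Let X = conversion of B1.
Concentrations: [B1] = 1.61 − 1.61X; [A2] = 3.22X.
At X = 0.887: [B1] = 0.182, [A2] = 2.86.
Kc = [A2]^2 / ([B1]) = 44.8 mol/L.

Kc = 44.8 mol/L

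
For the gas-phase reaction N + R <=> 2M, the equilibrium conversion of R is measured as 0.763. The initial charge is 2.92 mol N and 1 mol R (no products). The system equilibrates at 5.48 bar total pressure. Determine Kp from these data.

Basis: 1 mol R initially; let X = conversion of R. Extent ξ = X.
Species balance: n_N = 2.92 − X; n_R = 1 − X; n_M = 2X.
Total moles n_T = 3.92 (Δν = 0, constant).
At X = 0.763: n_N = 2.16, n_R = 0.237, n_M = 1.53, n_T = 3.92.
p_i = (n_i/n_T)·P. Kp = p_M^2 / (p_N p_R) = 4.56.

Kp = 4.56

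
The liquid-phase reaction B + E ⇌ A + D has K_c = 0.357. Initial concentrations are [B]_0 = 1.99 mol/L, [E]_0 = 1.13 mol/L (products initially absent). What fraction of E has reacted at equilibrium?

X = 0.485

Let X = conversion of E; extent ξ = 1.13·X mol/L.
Concentrations: [B] = 1.99 − 1.13X; [E] = 1.13 − 1.13X; [A] = 1.13X; [D] = 1.13X.
K_c = [A] [D] / ([B] [E]).
This equals 0.357 at X = 0.485 (the root in 0 < X < 1).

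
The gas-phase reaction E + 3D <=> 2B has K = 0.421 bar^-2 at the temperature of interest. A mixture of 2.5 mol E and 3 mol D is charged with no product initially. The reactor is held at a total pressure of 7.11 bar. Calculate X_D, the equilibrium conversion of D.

X = 0.687

Let X = conversion of D (basis 3 mol D); extent of reaction ξ = X.
Moles: n_E = 2.5 − X; n_D = 3 − 3X; n_B = 2X.
n_T = Σnᵢ = 5.5 − 2X.
Mole fractions y_i = n_i/n_T; K = p_B^2 / (p_E p_D^3) with p_i = y_i·P.
Setting this equal to 0.421 bar^-2 and taking the physical root (0 < X < 1) gives X = 0.687.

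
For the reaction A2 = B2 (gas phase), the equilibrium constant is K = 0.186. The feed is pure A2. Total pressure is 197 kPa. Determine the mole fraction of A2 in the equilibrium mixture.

Let X = conversion of A2 (basis 1 mol A2); extent of reaction ξ = X.
At extent ξ: n_A2 = 1 − X; n_B2 = X.
Since Δν = 0, n_T = 1 throughout.
Mole fractions y_i = n_i/n_T; K = p_B2 / (p_A2) with p_i = y_i·P.
Substituting and setting equal to 0.186 gives a polynomial in X; the root in (0,1) is X = 0.157.
Then n_A2 = 0.843, n_T = 1, so y_A2 = 0.843.

y_A2 = 0.843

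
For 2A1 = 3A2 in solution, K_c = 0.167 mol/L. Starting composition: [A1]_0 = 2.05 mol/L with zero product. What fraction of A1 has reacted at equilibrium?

X = 0.241

Let X = conversion of A1; extent ξ = 2.05X/2 mol/L.
Concentrations: [A1] = 2.05 − 2.05X; [A2] = 3.07X.
K_c = [A2]^3 / ([A1]^2).
This equals 0.167 at X = 0.241 (the root in 0 < X < 1).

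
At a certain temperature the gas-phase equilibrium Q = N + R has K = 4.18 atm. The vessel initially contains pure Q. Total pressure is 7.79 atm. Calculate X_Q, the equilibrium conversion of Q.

Take 1 mol Q as basis and let X be its fractional conversion, so ξ = X.
Moles: n_Q = 1 − X; n_N = X; n_R = X.
Summing: n_T = 1 + X.
Mole fractions y_i = n_i/n_T; K = p_N p_R / (p_Q) with p_i = y_i·P.
Setting this equal to 4.18 atm and taking the physical root (0 < X < 1) gives X = 0.591.

X = 0.591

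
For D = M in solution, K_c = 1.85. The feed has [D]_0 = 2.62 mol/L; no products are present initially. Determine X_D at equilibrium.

Let X = conversion of D; extent ξ = 2.62·X mol/L.
Concentrations: [D] = 2.62 − 2.62X; [M] = 2.62X.
K_c = [M] / ([D]).
Setting equal to 1.85 and solving for X on (0,1) gives X = 0.649.

X = 0.649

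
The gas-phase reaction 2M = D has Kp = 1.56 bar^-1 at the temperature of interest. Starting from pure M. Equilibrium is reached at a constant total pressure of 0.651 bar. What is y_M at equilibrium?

y_M = 0.615

Let X = conversion of M (basis 1 mol M); extent of reaction ξ = 0.5X.
Species balance: n_M = 1 − X; n_D = 0.5X.
Total moles n_T = 1 − 0.5X.
With p_i = (n_i/n_T)P, Kp = p_D / (p_M^2).
This yields a degree-2 equation in X; solving on (0,1), X = 0.556.
Then n_M = 0.444, n_T = 0.722, so y_M = 0.615.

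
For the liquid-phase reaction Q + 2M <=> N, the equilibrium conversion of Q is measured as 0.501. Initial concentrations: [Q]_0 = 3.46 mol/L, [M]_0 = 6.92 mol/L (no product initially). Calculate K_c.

K_c = 0.0842 (mol/L)^-2

Let X = conversion of Q.
Concentrations: [Q] = 3.46 − 3.46X; [M] = 6.92 − 6.92X; [N] = 3.46X.
At X = 0.501: [Q] = 1.73, [M] = 3.45, [N] = 1.73.
K_c = [N] / ([Q] [M]^2) = 0.0842 (mol/L)^-2.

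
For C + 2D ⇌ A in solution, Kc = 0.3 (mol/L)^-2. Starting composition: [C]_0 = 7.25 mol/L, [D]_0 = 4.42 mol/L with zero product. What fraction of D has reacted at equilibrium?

X = 0.771

Let X = conversion of D; extent ξ = 4.42X/2 mol/L.
Concentrations: [C] = 7.25 − 2.21X; [D] = 4.42 − 4.42X; [A] = 2.21X.
Kc = [A] / ([C] [D]^2).
This equals 0.3 at X = 0.771 (the root in 0 < X < 1).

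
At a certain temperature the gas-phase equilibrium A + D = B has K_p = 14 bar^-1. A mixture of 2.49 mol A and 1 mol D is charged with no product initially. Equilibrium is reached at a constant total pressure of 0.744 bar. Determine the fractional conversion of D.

Take 1 mol D as basis and let X be its fractional conversion, so ξ = X.
Species balance: n_A = 2.49 − X; n_D = 1 − X; n_B = X.
n_T = Σnᵢ = 3.49 − X.
Mole fractions y_i = n_i/n_T; K_p = p_B / (p_A p_D) with p_i = y_i·P.
Substituting and setting equal to 14 bar^-1 gives a polynomial in X; the root in (0,1) is X = 0.866.

X = 0.866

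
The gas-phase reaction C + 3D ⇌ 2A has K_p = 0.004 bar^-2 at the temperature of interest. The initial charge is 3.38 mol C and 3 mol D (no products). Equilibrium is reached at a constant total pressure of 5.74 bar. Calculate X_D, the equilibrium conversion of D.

X = 0.201

Take 3 mol D as basis and let X be its fractional conversion, so ξ = X.
Species balance: n_C = 3.38 − X; n_D = 3 − 3X; n_A = 2X.
Summing: n_T = 6.38 − 2X.
With p_i = (n_i/n_T)P, K_p = p_A^2 / (p_C p_D^3).
Setting this equal to 0.004 bar^-2 and taking the physical root (0 < X < 1) gives X = 0.201.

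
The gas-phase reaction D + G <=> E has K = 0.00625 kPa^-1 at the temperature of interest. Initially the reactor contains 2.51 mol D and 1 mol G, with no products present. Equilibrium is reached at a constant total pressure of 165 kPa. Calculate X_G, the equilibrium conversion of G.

X = 0.411

Take 1 mol G as basis and let X be its fractional conversion, so ξ = X.
Mole table: n_D = 2.51 − X; n_G = 1 − X; n_E = X.
Summing: n_T = 3.51 − X.
Mole fractions y_i = n_i/n_T; K = p_E / (p_D p_G) with p_i = y_i·P.
Setting this equal to 0.00625 kPa^-1 and taking the physical root (0 < X < 1) gives X = 0.411.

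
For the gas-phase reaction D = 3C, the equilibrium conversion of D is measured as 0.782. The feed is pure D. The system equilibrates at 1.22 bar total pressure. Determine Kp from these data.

Kp = 13.4 bar^2

Basis: 1 mol D initially; let X = conversion of D. Extent ξ = X.
Species balance: n_D = 1 − X; n_C = 3X.
Total moles n_T = 1 + 2X.
At X = 0.782: n_D = 0.218, n_C = 2.35, n_T = 2.56.
p_i = (n_i/n_T)·P. Kp = p_C^3 / (p_D) = 13.4 bar^2.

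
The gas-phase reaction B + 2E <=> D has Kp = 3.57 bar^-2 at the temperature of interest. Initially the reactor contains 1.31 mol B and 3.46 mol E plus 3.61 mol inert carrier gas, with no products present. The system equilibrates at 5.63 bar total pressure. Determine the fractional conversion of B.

Let X = conversion of B (basis 1.31 mol B); extent of reaction ξ = 1.31X.
Species balance: n_B = 1.31 − 1.31X; n_E = 3.46 − 2.62X; n_D = 1.31X; n_I = 3.61 (inert).
Total moles n_T = 8.38 − 2.62X.
y_i = n_i/n_T, p_i = y_i·P. Kp = p_D / (p_B p_E^2).
Setting this equal to 3.57 bar^-2 and taking the physical root (0 < X < 1) gives X = 0.829.

X = 0.829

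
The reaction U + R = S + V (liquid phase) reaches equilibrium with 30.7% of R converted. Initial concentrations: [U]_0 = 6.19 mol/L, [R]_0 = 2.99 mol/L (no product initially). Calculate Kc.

Let X = conversion of R.
Concentrations: [U] = 6.19 − 2.99X; [R] = 2.99 − 2.99X; [S] = 2.99X; [V] = 2.99X.
At X = 0.307: [U] = 5.27, [R] = 2.07, [S] = 0.918, [V] = 0.918.
Kc = [S] [V] / ([U] [R]) = 0.0771.

Kc = 0.0771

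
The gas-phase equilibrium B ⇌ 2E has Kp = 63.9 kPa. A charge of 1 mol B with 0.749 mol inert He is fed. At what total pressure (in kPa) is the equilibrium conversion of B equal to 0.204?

P = 597 kPa

Let X = conversion of B (basis 1 mol B); extent of reaction ξ = X.
At extent ξ: n_B = 1 − X; n_E = 2X; n_I = 0.749 (inert).
n_T = Σnᵢ = 1.75 + X.
Kp = p_E^2 / (p_B) with p_i = (n_i/n_T)·P.
At X = 0.204: the mole-fraction product g(X) = Π y_i^ν_i = 0.1071. Since Kp = g(X)·P^{1}, P = (Kp/g)^(1/1) = (63.9/0.1071)^(1/1) = 597 kPa.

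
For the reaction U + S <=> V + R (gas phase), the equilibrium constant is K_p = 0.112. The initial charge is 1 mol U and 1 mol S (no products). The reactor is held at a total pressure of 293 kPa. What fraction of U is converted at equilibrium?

Let X = conversion of U (basis 1 mol U); extent of reaction ξ = X.
At extent ξ: n_U = 1 − X; n_S = 1 − X; n_V = X; n_R = X.
Total moles n_T = 2 (Δν = 0, constant).
With p_i = (n_i/n_T)P, K_p = p_V p_R / (p_U p_S).
Setting this equal to 0.112 and taking the physical root (0 < X < 1) gives X = 0.251.

X = 0.251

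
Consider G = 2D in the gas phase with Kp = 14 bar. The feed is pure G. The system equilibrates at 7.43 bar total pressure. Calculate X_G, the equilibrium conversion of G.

Take 1 mol G as basis and let X be its fractional conversion, so ξ = X.
Mole table: n_G = 1 − X; n_D = 2X.
Summing: n_T = 1 + X.
y_i = n_i/n_T, p_i = y_i·P. Kp = p_D^2 / (p_G).
Equating to 14 bar and solving on 0 < X < 1: X = 0.566.

X = 0.566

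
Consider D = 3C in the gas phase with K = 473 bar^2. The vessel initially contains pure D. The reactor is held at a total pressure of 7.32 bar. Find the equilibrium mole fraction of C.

y_C = 0.914

Basis: 1 mol D initially; let X = conversion of D. Extent ξ = X.
Species balance: n_D = 1 − X; n_C = 3X.
n_T = Σnᵢ = 1 + 2X.
y_i = n_i/n_T, p_i = y_i·P. K = p_C^3 / (p_D).
This yields a degree-3 equation in X; solving on (0,1), X = 0.779.
Then n_C = 2.34, n_T = 2.56, so y_C = 0.914.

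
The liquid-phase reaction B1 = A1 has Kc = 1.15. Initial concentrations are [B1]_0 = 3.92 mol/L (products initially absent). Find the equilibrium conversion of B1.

Let X = conversion of B1; extent ξ = 3.92·X mol/L.
Concentrations: [B1] = 3.92 − 3.92X; [A1] = 3.92X.
Kc = [A1] / ([B1]).
This equals 1.15 at X = 0.535 (the root in 0 < X < 1).

X = 0.535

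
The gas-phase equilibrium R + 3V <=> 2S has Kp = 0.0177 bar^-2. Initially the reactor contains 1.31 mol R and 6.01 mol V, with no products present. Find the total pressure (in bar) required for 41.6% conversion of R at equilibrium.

P = 6.38 bar

Let X = conversion of R (basis 1.31 mol R); extent of reaction ξ = 1.31X.
At extent ξ: n_R = 1.31 − 1.31X; n_V = 6.01 − 3.93X; n_S = 2.62X.
Summing: n_T = 7.32 − 2.62X.
Kp = p_S^2 / (p_R p_V^3) with p_i = (n_i/n_T)·P.
At X = 0.416: the mole-fraction product g(X) = Π y_i^ν_i = 0.7197. Since Kp = g(X)·P^{-2}, P = (g/Kp)^(1/2) = (0.7197/0.0177)^(1/2) = 6.38 bar.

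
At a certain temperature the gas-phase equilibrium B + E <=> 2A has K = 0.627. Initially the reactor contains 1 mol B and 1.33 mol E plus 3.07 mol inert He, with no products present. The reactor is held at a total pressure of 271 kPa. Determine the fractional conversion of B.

Basis: 1 mol B initially; let X = conversion of B. Extent ξ = X.
Moles: n_B = 1 − X; n_E = 1.33 − X; n_A = 2X; n_I = 3.07 (inert).
Since Δν = 0, n_T = 5.4 throughout.
Mole fractions y_i = n_i/n_T; K = p_A^2 / (p_B p_E) with p_i = y_i·P.
Setting this equal to 0.627 and taking the physical root (0 < X < 1) gives X = 0.326.

X = 0.326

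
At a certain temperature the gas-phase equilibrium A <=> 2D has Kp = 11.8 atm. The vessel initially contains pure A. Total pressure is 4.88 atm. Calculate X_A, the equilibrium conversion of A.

X = 0.614

Let X = conversion of A (basis 1 mol A); extent of reaction ξ = X.
Moles: n_A = 1 − X; n_D = 2X.
Total moles n_T = 1 + X.
With p_i = (n_i/n_T)P, Kp = p_D^2 / (p_A).
Setting this equal to 11.8 atm and taking the physical root (0 < X < 1) gives X = 0.614.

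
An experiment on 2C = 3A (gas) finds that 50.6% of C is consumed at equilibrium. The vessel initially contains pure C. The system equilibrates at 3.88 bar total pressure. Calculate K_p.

K_p = 5.55 bar

Basis: 1 mol C initially; let X = conversion of C. Extent ξ = 0.5X.
At extent ξ: n_C = 1 − X; n_A = 1.5X.
Total moles n_T = 1 + 0.5X.
At X = 0.506: n_C = 0.494, n_A = 0.759, n_T = 1.25.
p_i = (n_i/n_T)·P. K_p = p_A^3 / (p_C^2) = 5.55 bar.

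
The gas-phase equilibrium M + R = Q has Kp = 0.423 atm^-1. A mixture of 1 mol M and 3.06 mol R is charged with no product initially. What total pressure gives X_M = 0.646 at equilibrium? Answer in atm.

P = 6.1 atm

Let X = conversion of M (basis 1 mol M); extent of reaction ξ = X.
Moles: n_M = 1 − X; n_R = 3.06 − X; n_Q = X.
n_T = Σnᵢ = 4.06 − X.
Kp = p_Q / (p_M p_R) with p_i = (n_i/n_T)·P.
At X = 0.646: the mole-fraction product g(X) = Π y_i^ν_i = 2.581. Since Kp = g(X)·P^{-1}, P = (g/Kp)^(1/1) = (2.581/0.423)^(1/1) = 6.1 atm.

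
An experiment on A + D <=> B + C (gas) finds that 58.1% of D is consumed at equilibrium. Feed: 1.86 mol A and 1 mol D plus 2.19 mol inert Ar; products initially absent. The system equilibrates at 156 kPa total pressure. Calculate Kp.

Kp = 0.63

Basis: 1 mol D initially; let X = conversion of D. Extent ξ = X.
Mole table: n_A = 1.86 − X; n_D = 1 − X; n_B = X; n_C = X; n_I = 2.19 (inert).
n_T stays at 5.05 (no change in mole number).
At X = 0.581: n_A = 1.28, n_D = 0.419, n_B = 0.581, n_C = 0.581, n_T = 5.05.
p_i = (n_i/n_T)·P. Kp = p_B p_C / (p_A p_D) = 0.63.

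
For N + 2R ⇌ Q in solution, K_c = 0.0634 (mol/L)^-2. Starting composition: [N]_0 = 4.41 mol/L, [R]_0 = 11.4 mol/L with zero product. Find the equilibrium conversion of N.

Let X = conversion of N; extent ξ = 4.41·X mol/L.
Concentrations: [N] = 4.41 − 4.41X; [R] = 11.4 − 8.82X; [Q] = 4.41X.
K_c = [Q] / ([N] [R]^2).
Equating to 0.0634 (mol/L)^-2: the physical root is X = 0.662.

X = 0.662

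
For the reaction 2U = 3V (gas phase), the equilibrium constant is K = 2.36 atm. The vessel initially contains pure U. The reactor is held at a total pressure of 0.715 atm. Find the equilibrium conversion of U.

X = 0.594

Let X = conversion of U (basis 1 mol U); extent of reaction ξ = 0.5X.
Species balance: n_U = 1 − X; n_V = 1.5X.
Total moles n_T = 1 + 0.5X.
With p_i = (n_i/n_T)P, K = p_V^3 / (p_U^2).
This yields a degree-3 equation in X; solving on (0,1), X = 0.594.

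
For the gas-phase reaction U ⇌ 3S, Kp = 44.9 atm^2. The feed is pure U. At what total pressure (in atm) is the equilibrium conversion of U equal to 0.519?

Take 1 mol U as basis and let X be its fractional conversion, so ξ = X.
Species balance: n_U = 1 − X; n_S = 3X.
n_T = Σnᵢ = 1 + 2X.
Kp = p_S^3 / (p_U) with p_i = (n_i/n_T)·P.
At X = 0.519: the mole-fraction product g(X) = Π y_i^ν_i = 1.889. Since Kp = g(X)·P^{2}, P = (Kp/g)^(1/2) = (44.9/1.889)^(1/2) = 4.87 atm.

P = 4.87 atm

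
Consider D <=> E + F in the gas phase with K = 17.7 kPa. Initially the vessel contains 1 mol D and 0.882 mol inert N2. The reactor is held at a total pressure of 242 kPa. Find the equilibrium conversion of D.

Basis: 1 mol D initially; let X = conversion of D. Extent ξ = X.
Mole table: n_D = 1 − X; n_E = X; n_F = X; n_I = 0.882 (inert).
Total moles n_T = 1.88 + X.
y_i = n_i/n_T, p_i = y_i·P. K = p_E p_F / (p_D).
Equating to 17.7 kPa and solving on 0 < X < 1: X = 0.329.

X = 0.329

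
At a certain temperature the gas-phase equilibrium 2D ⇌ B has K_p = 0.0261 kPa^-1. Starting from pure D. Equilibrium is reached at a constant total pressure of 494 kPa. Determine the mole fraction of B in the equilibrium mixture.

y_B = 0.758

Let X = conversion of D (basis 1 mol D); extent of reaction ξ = 0.5X.
Species balance: n_D = 1 − X; n_B = 0.5X.
n_T = Σnᵢ = 1 − 0.5X.
y_i = n_i/n_T, p_i = y_i·P. K_p = p_B / (p_D^2).
Substituting and setting equal to 0.0261 kPa^-1 gives a polynomial in X; the root in (0,1) is X = 0.862.
Then n_B = 0.431, n_T = 0.569, so y_B = 0.758.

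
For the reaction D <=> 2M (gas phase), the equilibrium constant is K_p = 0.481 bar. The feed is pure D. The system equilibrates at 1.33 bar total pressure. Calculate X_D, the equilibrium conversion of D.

X = 0.288

Basis: 1 mol D initially; let X = conversion of D. Extent ξ = X.
Moles: n_D = 1 − X; n_M = 2X.
n_T = Σnᵢ = 1 + X.
y_i = n_i/n_T, p_i = y_i·P. K_p = p_M^2 / (p_D).
This yields a degree-2 equation in X; solving on (0,1), X = 0.288.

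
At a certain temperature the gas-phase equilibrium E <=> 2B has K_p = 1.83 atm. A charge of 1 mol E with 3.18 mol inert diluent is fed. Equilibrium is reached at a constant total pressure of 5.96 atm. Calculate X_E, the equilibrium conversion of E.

Basis: 1 mol E initially; let X = conversion of E. Extent ξ = X.
Species balance: n_E = 1 − X; n_B = 2X; n_I = 3.18 (inert).
Summing: n_T = 4.18 + X.
With p_i = (n_i/n_T)P, K_p = p_B^2 / (p_E).
Setting this equal to 1.83 atm and taking the physical root (0 < X < 1) gives X = 0.444.

X = 0.444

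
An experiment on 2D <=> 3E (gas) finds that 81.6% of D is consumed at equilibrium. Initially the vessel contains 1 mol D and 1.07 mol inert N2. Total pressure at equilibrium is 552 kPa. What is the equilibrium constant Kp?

Kp = 1.21e+04 kPa

Take 1 mol D as basis and let X be its fractional conversion, so ξ = 0.5X.
Mole table: n_D = 1 − X; n_E = 1.5X; n_I = 1.07 (inert).
Total moles n_T = 2.07 + 0.5X.
At X = 0.816: n_D = 0.184, n_E = 1.22, n_T = 2.48.
p_i = (n_i/n_T)·P. Kp = p_E^3 / (p_D^2) = 1.21e+04 kPa.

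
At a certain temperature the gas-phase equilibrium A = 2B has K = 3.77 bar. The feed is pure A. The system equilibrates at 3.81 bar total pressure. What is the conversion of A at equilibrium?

Let X = conversion of A (basis 1 mol A); extent of reaction ξ = X.
At extent ξ: n_A = 1 − X; n_B = 2X.
Total moles n_T = 1 + X.
y_i = n_i/n_T, p_i = y_i·P. K = p_B^2 / (p_A).
Substituting and setting equal to 3.77 bar gives a polynomial in X; the root in (0,1) is X = 0.445.

X = 0.445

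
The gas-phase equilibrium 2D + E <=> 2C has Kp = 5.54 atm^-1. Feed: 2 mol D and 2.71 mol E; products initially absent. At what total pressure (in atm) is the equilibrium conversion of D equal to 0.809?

Take 2 mol D as basis and let X be its fractional conversion, so ξ = X.
Species balance: n_D = 2 − 2X; n_E = 2.71 − X; n_C = 2X.
n_T = Σnᵢ = 4.71 − X.
Kp = p_C^2 / (p_D^2 p_E) with p_i = (n_i/n_T)·P.
At X = 0.809: the mole-fraction product g(X) = Π y_i^ν_i = 36.81. Since Kp = g(X)·P^{-1}, P = (g/Kp)^(1/1) = (36.81/5.54)^(1/1) = 6.65 atm.

P = 6.65 atm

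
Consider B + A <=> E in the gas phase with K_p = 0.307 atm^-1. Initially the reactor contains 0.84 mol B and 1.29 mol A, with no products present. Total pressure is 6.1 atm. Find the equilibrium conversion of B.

Take 0.84 mol B as basis and let X be its fractional conversion, so ξ = 0.84X.
Species balance: n_B = 0.84 − 0.84X; n_A = 1.29 − 0.84X; n_E = 0.84X.
Summing: n_T = 2.13 − 0.84X.
With p_i = (n_i/n_T)P, K_p = p_E / (p_B p_A).
Substituting and setting equal to 0.307 atm^-1 gives a polynomial in X; the root in (0,1) is X = 0.489.

X = 0.489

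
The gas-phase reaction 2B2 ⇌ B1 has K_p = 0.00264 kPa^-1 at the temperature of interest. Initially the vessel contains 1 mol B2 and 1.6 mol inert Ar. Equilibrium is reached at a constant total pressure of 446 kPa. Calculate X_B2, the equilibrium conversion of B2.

X = 0.378

Let X = conversion of B2 (basis 1 mol B2); extent of reaction ξ = 0.5X.
Mole table: n_B2 = 1 − X; n_B1 = 0.5X; n_I = 1.6 (inert).
n_T = Σnᵢ = 2.6 − 0.5X.
With p_i = (n_i/n_T)P, K_p = p_B1 / (p_B2^2).
Substituting and setting equal to 0.00264 kPa^-1 gives a polynomial in X; the root in (0,1) is X = 0.378.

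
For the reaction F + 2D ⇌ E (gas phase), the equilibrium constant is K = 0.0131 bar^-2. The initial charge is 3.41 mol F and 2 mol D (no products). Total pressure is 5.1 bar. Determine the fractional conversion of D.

X = 0.128

Basis: 2 mol D initially; let X = conversion of D. Extent ξ = X.
Moles: n_F = 3.41 − X; n_D = 2 − 2X; n_E = X.
Summing: n_T = 5.41 − 2X.
With p_i = (n_i/n_T)P, K = p_E / (p_F p_D^2).
Equating to 0.0131 bar^-2 and solving on 0 < X < 1: X = 0.128.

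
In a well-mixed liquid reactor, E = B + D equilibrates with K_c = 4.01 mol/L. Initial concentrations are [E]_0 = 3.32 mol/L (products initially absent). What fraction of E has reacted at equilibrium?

Let X = conversion of E; extent ξ = 3.32·X mol/L.
Concentrations: [E] = 3.32 − 3.32X; [B] = 3.32X; [D] = 3.32X.
K_c = [B] [D] / ([E]).
This equals 4.01 at X = 0.650 (the root in 0 < X < 1).

X = 0.650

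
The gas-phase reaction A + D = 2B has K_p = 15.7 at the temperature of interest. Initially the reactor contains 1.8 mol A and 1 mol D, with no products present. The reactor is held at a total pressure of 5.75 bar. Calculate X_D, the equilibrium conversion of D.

X = 0.823

Basis: 1 mol D initially; let X = conversion of D. Extent ξ = X.
Mole table: n_A = 1.8 − X; n_D = 1 − X; n_B = 2X.
n_T stays at 2.8 (no change in mole number).
Mole fractions y_i = n_i/n_T; K_p = p_B^2 / (p_A p_D) with p_i = y_i·P.
Equating to 15.7 and solving on 0 < X < 1: X = 0.823.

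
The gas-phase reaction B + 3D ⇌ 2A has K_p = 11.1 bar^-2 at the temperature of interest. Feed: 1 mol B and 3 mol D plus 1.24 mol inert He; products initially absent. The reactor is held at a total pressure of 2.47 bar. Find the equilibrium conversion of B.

X = 0.653

Let X = conversion of B (basis 1 mol B); extent of reaction ξ = X.
Species balance: n_B = 1 − X; n_D = 3 − 3X; n_A = 2X; n_I = 1.24 (inert).
n_T = Σnᵢ = 5.24 − 2X.
y_i = n_i/n_T, p_i = y_i·P. K_p = p_A^2 / (p_B p_D^3).
Equating to 11.1 bar^-2 and solving on 0 < X < 1: X = 0.653.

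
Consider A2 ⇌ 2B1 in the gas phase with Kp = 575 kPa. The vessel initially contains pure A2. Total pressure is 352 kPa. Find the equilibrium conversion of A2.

Take 1 mol A2 as basis and let X be its fractional conversion, so ξ = X.
Moles: n_A2 = 1 − X; n_B1 = 2X.
n_T = Σnᵢ = 1 + X.
y_i = n_i/n_T, p_i = y_i·P. Kp = p_B1^2 / (p_A2).
Setting this equal to 575 kPa and taking the physical root (0 < X < 1) gives X = 0.538.

X = 0.538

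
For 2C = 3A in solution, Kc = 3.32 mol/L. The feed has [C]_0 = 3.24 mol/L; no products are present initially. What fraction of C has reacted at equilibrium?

X = 0.451

Let X = conversion of C; extent ξ = 3.24X/2 mol/L.
Concentrations: [C] = 3.24 − 3.24X; [A] = 4.86X.
Kc = [A]^3 / ([C]^2).
Solving Kc = 3.32 for X ∈ (0,1): X = 0.451.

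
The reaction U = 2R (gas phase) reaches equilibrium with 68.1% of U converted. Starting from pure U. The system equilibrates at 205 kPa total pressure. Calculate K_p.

Take 1 mol U as basis and let X be its fractional conversion, so ξ = X.
At extent ξ: n_U = 1 − X; n_R = 2X.
Summing: n_T = 1 + X.
At X = 0.681: n_U = 0.319, n_R = 1.36, n_T = 1.68.
p_i = (n_i/n_T)·P. K_p = p_R^2 / (p_U) = 709 kPa.

K_p = 709 kPa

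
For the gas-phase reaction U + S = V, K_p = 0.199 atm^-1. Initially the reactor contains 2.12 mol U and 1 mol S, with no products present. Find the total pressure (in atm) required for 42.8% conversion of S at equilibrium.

P = 5.98 atm

Take 1 mol S as basis and let X be its fractional conversion, so ξ = X.
At extent ξ: n_U = 2.12 − X; n_S = 1 − X; n_V = X.
Summing: n_T = 3.12 − X.
K_p = p_V / (p_U p_S) with p_i = (n_i/n_T)·P.
At X = 0.428: the mole-fraction product g(X) = Π y_i^ν_i = 1.19. Since K_p = g(X)·P^{-1}, P = (g/K_p)^(1/1) = (1.19/0.199)^(1/1) = 5.98 atm.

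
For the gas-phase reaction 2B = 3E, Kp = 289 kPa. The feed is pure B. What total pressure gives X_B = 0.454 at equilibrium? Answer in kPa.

P = 335 kPa

Basis: 1 mol B initially; let X = conversion of B. Extent ξ = 0.5X.
At extent ξ: n_B = 1 − X; n_E = 1.5X.
n_T = Σnᵢ = 1 + 0.5X.
Kp = p_E^3 / (p_B^2) with p_i = (n_i/n_T)·P.
At X = 0.454: the mole-fraction product g(X) = Π y_i^ν_i = 0.8634. Since Kp = g(X)·P^{1}, P = (Kp/g)^(1/1) = (289/0.8634)^(1/1) = 335 kPa.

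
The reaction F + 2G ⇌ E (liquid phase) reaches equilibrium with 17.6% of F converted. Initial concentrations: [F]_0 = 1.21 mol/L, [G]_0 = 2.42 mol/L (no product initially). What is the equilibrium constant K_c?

Let X = conversion of F.
Concentrations: [F] = 1.21 − 1.21X; [G] = 2.42 − 2.42X; [E] = 1.21X.
At X = 0.176: [F] = 0.997, [G] = 1.99, [E] = 0.213.
K_c = [E] / ([F] [G]^2) = 0.0537 (mol/L)^-2.

K_c = 0.0537 (mol/L)^-2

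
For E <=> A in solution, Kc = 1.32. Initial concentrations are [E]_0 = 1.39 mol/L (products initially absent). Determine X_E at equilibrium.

Let X = conversion of E; extent ξ = 1.39·X mol/L.
Concentrations: [E] = 1.39 − 1.39X; [A] = 1.39X.
Kc = [A] / ([E]).
Setting equal to 1.32 and solving for X on (0,1) gives X = 0.569.

X = 0.569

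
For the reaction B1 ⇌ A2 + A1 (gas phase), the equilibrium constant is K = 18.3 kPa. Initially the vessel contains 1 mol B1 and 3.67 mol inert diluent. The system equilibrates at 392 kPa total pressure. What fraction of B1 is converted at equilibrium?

X = 0.382

Take 1 mol B1 as basis and let X be its fractional conversion, so ξ = X.
Mole table: n_B1 = 1 − X; n_A2 = X; n_A1 = X; n_I = 3.67 (inert).
n_T = Σnᵢ = 4.67 + X.
y_i = n_i/n_T, p_i = y_i·P. K = p_A2 p_A1 / (p_B1).
Substituting and setting equal to 18.3 kPa gives a polynomial in X; the root in (0,1) is X = 0.382.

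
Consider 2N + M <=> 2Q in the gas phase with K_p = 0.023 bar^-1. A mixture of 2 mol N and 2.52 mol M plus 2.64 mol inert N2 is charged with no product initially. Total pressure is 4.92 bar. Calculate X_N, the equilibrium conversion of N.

X = 0.163

Let X = conversion of N (basis 2 mol N); extent of reaction ξ = X.
At extent ξ: n_N = 2 − 2X; n_M = 2.52 − X; n_Q = 2X; n_I = 2.64 (inert).
Total moles n_T = 7.16 − X.
y_i = n_i/n_T, p_i = y_i·P. K_p = p_Q^2 / (p_N^2 p_M).
This yields a degree-3 equation in X; solving on (0,1), X = 0.163.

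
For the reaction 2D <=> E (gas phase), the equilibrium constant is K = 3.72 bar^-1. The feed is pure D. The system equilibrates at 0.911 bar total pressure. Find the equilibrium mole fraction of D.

y_D = 0.415

Let X = conversion of D (basis 1 mol D); extent of reaction ξ = 0.5X.
Mole table: n_D = 1 − X; n_E = 0.5X.
Summing: n_T = 1 − 0.5X.
y_i = n_i/n_T, p_i = y_i·P. K = p_E / (p_D^2).
Setting this equal to 3.72 bar^-1 and taking the physical root (0 < X < 1) gives X = 0.738.
Then n_D = 0.262, n_T = 0.631, so y_D = 0.415.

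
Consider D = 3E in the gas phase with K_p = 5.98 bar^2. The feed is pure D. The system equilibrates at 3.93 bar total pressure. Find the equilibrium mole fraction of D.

y_D = 0.444

Basis: 1 mol D initially; let X = conversion of D. Extent ξ = X.
Species balance: n_D = 1 − X; n_E = 3X.
Total moles n_T = 1 + 2X.
With p_i = (n_i/n_T)P, K_p = p_E^3 / (p_D).
Setting this equal to 5.98 bar^2 and taking the physical root (0 < X < 1) gives X = 0.295.
Then n_D = 0.705, n_T = 1.59, so y_D = 0.444.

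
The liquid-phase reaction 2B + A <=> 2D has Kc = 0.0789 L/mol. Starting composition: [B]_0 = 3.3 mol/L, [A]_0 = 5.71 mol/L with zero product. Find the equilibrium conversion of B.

Let X = conversion of B; extent ξ = 3.3X/2 mol/L.
Concentrations: [B] = 3.3 − 3.3X; [A] = 5.71 − 1.65X; [D] = 3.3X.
Kc = [D]^2 / ([B]^2 [A]).
Setting equal to 0.0789 and solving for X on (0,1) gives X = 0.387.

X = 0.387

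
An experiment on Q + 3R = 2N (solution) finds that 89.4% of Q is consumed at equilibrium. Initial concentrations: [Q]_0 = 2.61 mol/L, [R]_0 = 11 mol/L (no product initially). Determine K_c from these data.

Let X = conversion of Q.
Concentrations: [Q] = 2.61 − 2.61X; [R] = 11 − 7.83X; [N] = 5.22X.
At X = 0.894: [Q] = 0.277, [R] = 4, [N] = 4.67.
K_c = [N]^2 / ([Q] [R]^3) = 1.23 (mol/L)^-2.

K_c = 1.23 (mol/L)^-2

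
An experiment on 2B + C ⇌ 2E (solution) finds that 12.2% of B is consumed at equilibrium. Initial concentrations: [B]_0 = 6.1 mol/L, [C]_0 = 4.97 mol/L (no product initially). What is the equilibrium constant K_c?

Let X = conversion of B.
Concentrations: [B] = 6.1 − 6.1X; [C] = 4.97 − 3.05X; [E] = 6.1X.
At X = 0.122: [B] = 5.36, [C] = 4.6, [E] = 0.744.
K_c = [E]^2 / ([B]^2 [C]) = 0.0042 L/mol.

K_c = 0.0042 L/mol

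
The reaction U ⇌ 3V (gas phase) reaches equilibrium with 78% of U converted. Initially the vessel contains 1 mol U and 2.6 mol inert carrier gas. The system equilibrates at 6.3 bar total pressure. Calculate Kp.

Kp = 86.8 bar^2

Take 1 mol U as basis and let X be its fractional conversion, so ξ = X.
At extent ξ: n_U = 1 − X; n_V = 3X; n_I = 2.6 (inert).
n_T = Σnᵢ = 3.6 + 2X.
At X = 0.78: n_U = 0.22, n_V = 2.34, n_T = 5.16.
p_i = (n_i/n_T)·P. Kp = p_V^3 / (p_U) = 86.8 bar^2.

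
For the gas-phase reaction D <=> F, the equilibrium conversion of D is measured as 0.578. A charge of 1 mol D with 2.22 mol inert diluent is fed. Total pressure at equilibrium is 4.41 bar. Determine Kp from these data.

Kp = 1.37

Basis: 1 mol D initially; let X = conversion of D. Extent ξ = X.
Species balance: n_D = 1 − X; n_F = X; n_I = 2.22 (inert).
n_T stays at 3.22 (no change in mole number).
At X = 0.578: n_D = 0.422, n_F = 0.578, n_T = 3.22.
p_i = (n_i/n_T)·P. Kp = p_F / (p_D) = 1.37.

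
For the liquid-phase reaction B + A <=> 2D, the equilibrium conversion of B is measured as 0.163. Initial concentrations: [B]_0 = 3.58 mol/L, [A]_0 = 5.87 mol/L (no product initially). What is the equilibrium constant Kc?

Let X = conversion of B.
Concentrations: [B] = 3.58 − 3.58X; [A] = 5.87 − 3.58X; [D] = 7.16X.
At X = 0.163: [B] = 3, [A] = 5.29, [D] = 1.17.
Kc = [D]^2 / ([B] [A]) = 0.086.

Kc = 0.086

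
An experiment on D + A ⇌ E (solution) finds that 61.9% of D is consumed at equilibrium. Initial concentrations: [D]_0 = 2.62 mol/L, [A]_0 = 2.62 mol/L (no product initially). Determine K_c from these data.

K_c = 1.63 L/mol

Let X = conversion of D.
Concentrations: [D] = 2.62 − 2.62X; [A] = 2.62 − 2.62X; [E] = 2.62X.
At X = 0.619: [D] = 0.998, [A] = 0.998, [E] = 1.62.
K_c = [E] / ([D] [A]) = 1.63 L/mol.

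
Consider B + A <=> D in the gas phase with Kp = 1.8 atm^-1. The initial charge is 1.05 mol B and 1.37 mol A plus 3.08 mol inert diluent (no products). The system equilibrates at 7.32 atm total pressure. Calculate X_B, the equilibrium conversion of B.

Take 1.05 mol B as basis and let X be its fractional conversion, so ξ = 1.05X.
Moles: n_B = 1.05 − 1.05X; n_A = 1.37 − 1.05X; n_D = 1.05X; n_I = 3.08 (inert).
Summing: n_T = 5.5 − 1.05X.
With p_i = (n_i/n_T)P, Kp = p_D / (p_B p_A).
Setting this equal to 1.8 atm^-1 and taking the physical root (0 < X < 1) gives X = 0.652.

X = 0.652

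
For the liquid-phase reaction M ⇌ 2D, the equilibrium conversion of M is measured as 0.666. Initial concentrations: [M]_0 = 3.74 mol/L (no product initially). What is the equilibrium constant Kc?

Kc = 19.9 mol/L

Let X = conversion of M.
Concentrations: [M] = 3.74 − 3.74X; [D] = 7.48X.
At X = 0.666: [M] = 1.25, [D] = 4.98.
Kc = [D]^2 / ([M]) = 19.9 mol/L.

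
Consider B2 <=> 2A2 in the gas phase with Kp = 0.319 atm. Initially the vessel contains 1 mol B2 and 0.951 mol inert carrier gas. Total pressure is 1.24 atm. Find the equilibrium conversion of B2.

Take 1 mol B2 as basis and let X be its fractional conversion, so ξ = X.
At extent ξ: n_B2 = 1 − X; n_A2 = 2X; n_I = 0.951 (inert).
Summing: n_T = 1.95 + X.
y_i = n_i/n_T, p_i = y_i·P. Kp = p_A2^2 / (p_B2).
Substituting and setting equal to 0.319 atm gives a polynomial in X; the root in (0,1) is X = 0.316.

X = 0.316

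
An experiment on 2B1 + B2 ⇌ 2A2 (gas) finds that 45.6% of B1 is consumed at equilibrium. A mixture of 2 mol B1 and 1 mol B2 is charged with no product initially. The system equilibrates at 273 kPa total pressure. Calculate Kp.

Kp = 0.012 kPa^-1

Basis: 2 mol B1 initially; let X = conversion of B1. Extent ξ = X.
Mole table: n_B1 = 2 − 2X; n_B2 = 1 − X; n_A2 = 2X.
Summing: n_T = 3 − X.
At X = 0.456: n_B1 = 1.09, n_B2 = 0.544, n_A2 = 0.912, n_T = 2.54.
p_i = (n_i/n_T)·P. Kp = p_A2^2 / (p_B1^2 p_B2) = 0.012 kPa^-1.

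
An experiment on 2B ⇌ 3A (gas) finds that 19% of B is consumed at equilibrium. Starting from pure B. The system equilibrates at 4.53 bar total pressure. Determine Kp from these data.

Take 1 mol B as basis and let X be its fractional conversion, so ξ = 0.5X.
Mole table: n_B = 1 − X; n_A = 1.5X.
Summing: n_T = 1 + 0.5X.
At X = 0.19: n_B = 0.81, n_A = 0.285, n_T = 1.1.
p_i = (n_i/n_T)·P. Kp = p_A^3 / (p_B^2) = 0.146 bar.

Kp = 0.146 bar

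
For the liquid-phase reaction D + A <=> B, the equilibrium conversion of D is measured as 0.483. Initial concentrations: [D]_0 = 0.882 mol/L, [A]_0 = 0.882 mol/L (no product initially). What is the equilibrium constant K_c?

K_c = 2.05 L/mol

Let X = conversion of D.
Concentrations: [D] = 0.882 − 0.882X; [A] = 0.882 − 0.882X; [B] = 0.882X.
At X = 0.483: [D] = 0.456, [A] = 0.456, [B] = 0.426.
K_c = [B] / ([D] [A]) = 2.05 L/mol.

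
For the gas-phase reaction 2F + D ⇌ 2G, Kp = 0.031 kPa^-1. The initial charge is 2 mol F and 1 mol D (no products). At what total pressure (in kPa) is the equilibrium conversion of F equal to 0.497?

Basis: 2 mol F initially; let X = conversion of F. Extent ξ = X.
Mole table: n_F = 2 − 2X; n_D = 1 − X; n_G = 2X.
Total moles n_T = 3 − X.
Kp = p_G^2 / (p_F^2 p_D) with p_i = (n_i/n_T)·P.
At X = 0.497: the mole-fraction product g(X) = Π y_i^ν_i = 4.858. Since Kp = g(X)·P^{-1}, P = (g/Kp)^(1/1) = (4.858/0.031)^(1/1) = 157 kPa.

P = 157 kPa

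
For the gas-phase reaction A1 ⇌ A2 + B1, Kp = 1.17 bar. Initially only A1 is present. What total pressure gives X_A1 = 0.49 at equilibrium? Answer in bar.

P = 3.7 bar

Let X = conversion of A1 (basis 1 mol A1); extent of reaction ξ = X.
Mole table: n_A1 = 1 − X; n_A2 = X; n_B1 = X.
Total moles n_T = 1 + X.
Kp = p_A2 p_B1 / (p_A1) with p_i = (n_i/n_T)·P.
At X = 0.49: the mole-fraction product g(X) = Π y_i^ν_i = 0.316. Since Kp = g(X)·P^{1}, P = (Kp/g)^(1/1) = (1.17/0.316)^(1/1) = 3.7 bar.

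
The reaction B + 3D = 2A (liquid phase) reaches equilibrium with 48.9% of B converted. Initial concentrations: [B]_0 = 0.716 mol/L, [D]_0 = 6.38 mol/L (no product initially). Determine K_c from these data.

Let X = conversion of B.
Concentrations: [B] = 0.716 − 0.716X; [D] = 6.38 − 2.15X; [A] = 1.43X.
At X = 0.489: [B] = 0.366, [D] = 5.33, [A] = 0.7.
K_c = [A]^2 / ([B] [D]^3) = 0.00885 (mol/L)^-2.

K_c = 0.00885 (mol/L)^-2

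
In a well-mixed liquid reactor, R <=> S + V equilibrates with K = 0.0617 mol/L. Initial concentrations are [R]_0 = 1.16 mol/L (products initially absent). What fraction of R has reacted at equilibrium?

X = 0.206

Let X = conversion of R; extent ξ = 1.16·X mol/L.
Concentrations: [R] = 1.16 − 1.16X; [S] = 1.16X; [V] = 1.16X.
K = [S] [V] / ([R]).
Equating to 0.0617 mol/L: the physical root is X = 0.206.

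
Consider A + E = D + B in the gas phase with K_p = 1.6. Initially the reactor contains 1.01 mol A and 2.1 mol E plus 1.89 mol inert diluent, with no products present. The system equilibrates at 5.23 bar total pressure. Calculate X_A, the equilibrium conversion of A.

Take 1.01 mol A as basis and let X be its fractional conversion, so ξ = 1.01X.
At extent ξ: n_A = 1.01 − 1.01X; n_E = 2.1 − 1.01X; n_D = 1.01X; n_B = 1.01X; n_I = 1.89 (inert).
n_T stays at 5 (no change in mole number).
With p_i = (n_i/n_T)P, K_p = p_D p_B / (p_A p_E).
This yields a degree-2 equation in X; solving on (0,1), X = 0.742.

X = 0.742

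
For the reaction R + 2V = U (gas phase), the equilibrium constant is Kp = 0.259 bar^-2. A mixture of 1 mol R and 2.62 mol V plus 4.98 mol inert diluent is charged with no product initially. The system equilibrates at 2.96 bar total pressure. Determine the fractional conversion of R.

Let X = conversion of R (basis 1 mol R); extent of reaction ξ = X.
Mole table: n_R = 1 − X; n_V = 2.62 − 2X; n_U = X; n_I = 4.98 (inert).
n_T = Σnᵢ = 8.6 − 2X.
With p_i = (n_i/n_T)P, Kp = p_U / (p_R p_V^2).
Substituting and setting equal to 0.259 bar^-2 gives a polynomial in X; the root in (0,1) is X = 0.151.

X = 0.151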